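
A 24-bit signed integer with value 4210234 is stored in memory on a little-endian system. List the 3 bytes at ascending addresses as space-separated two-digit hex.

3A 3E 40

4210234 in hexadecimal, padded to 24 bits, is 0x403E3A.
Split into bytes (most-significant first): 40 3E 3A.
Little-endian: lowest address holds the least-significant byte.
So at ascending addresses the bytes are 3A 3E 40.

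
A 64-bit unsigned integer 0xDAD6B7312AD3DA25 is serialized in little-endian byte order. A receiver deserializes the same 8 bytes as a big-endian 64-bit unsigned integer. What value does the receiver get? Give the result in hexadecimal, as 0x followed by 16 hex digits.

Stored little-endian, the bytes at ascending addresses are 25 DA D3 2A 31 B7 D6 DA.
Read back as big-endian, the last byte is least significant, giving 0x25DAD32A31B7D6DA.

0x25DAD32A31B7D6DA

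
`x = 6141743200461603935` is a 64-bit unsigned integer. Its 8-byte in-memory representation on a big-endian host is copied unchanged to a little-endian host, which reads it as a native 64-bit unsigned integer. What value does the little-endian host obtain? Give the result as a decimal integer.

6141743200461603935 in 64-bit hexadecimal is 0x553BDAE6852F445F.
Stored big-endian, the bytes at ascending addresses are 55 3B DA E6 85 2F 44 5F.
Read back as little-endian, the first byte is least significant, giving 0x5F442F85E6DA3B55.
0x5F442F85E6DA3B55 = 6864663984169696085.

6864663984169696085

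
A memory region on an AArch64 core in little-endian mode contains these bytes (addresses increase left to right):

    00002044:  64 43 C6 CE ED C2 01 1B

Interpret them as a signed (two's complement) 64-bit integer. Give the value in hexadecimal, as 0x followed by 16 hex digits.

0x1B01C2EDCEC64364

Little-endian: lowest address holds the least-significant byte.
Reassemble most-significant byte first: 1B 01 C2 ED CE C6 43 64 → 0x1B01C2EDCEC64364.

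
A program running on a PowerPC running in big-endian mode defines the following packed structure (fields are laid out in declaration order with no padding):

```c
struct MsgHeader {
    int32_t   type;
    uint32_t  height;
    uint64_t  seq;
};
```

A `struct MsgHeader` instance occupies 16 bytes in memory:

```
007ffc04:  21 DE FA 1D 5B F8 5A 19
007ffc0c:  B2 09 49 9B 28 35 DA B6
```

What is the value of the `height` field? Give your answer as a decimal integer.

1543002649

`height` follows `type` (4 bytes), so it starts at byte offset 4 and occupies 4 bytes.
Bytes at offsets 4..7: 5B F8 5A 19.
Big-endian stores the most-significant byte at the lowest address.
The bytes are already most-significant first: 0x5BF85A19.
0x5BF85A19 = 1543002649.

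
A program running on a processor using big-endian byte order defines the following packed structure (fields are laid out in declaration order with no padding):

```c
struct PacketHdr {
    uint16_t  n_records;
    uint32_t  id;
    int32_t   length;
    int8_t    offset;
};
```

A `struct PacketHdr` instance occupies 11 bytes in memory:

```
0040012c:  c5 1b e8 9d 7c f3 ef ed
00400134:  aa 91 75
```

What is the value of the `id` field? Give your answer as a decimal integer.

`id` follows `n_records` (2 bytes), so it starts at byte offset 2 and occupies 4 bytes.
Bytes at offsets 2..5: E8 9D 7C F3.
Big-endian: lowest address holds the most-significant byte.
The bytes are already most-significant first: 0xE89D7CF3.
0xE89D7CF3 = 3902635251.

3902635251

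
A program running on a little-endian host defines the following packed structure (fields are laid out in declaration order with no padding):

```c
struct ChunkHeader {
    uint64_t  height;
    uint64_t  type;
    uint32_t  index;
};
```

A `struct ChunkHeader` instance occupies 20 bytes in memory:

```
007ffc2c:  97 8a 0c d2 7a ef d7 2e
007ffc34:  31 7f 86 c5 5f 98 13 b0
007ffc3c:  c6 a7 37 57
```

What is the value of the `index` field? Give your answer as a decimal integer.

`index` follows `height` (8 B), `type` (8 B), so it starts at offset 8 + 8 = 16 and occupies 4 bytes.
Bytes at offsets 16..19: C6 A7 37 57.
Little-endian stores the least-significant byte at the lowest address.
Reassemble most-significant byte first: 57 37 A7 C6 → 0x5737A7C6.
0x5737A7C6 = 1463265222.

1463265222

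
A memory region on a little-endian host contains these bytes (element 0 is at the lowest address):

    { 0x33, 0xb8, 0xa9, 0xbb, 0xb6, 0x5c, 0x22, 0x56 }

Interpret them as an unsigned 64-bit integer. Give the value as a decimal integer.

6206625176372230195

Little-endian: lowest address holds the least-significant byte.
Reassemble most-significant byte first: 56 22 5C B6 BB A9 B8 33 → 0x56225CB6BBA9B833.
0x56225CB6BBA9B833 = 6206625176372230195.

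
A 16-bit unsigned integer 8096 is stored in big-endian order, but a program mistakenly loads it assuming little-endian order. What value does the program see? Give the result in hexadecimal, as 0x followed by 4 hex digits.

0xA01F

8096 in 16-bit hexadecimal is 0x1FA0.
Stored big-endian, the bytes at ascending addresses are 1F A0.
Read back as little-endian, the first byte is least significant, giving 0xA01F.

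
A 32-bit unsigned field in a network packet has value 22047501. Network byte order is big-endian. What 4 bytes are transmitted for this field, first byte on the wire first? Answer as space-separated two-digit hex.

01 50 6B 0D

22047501 in hexadecimal, padded to 32 bits, is 0x01506B0D.
Split into bytes (most-significant first): 01 50 6B 0D.
Big-endian stores the most-significant byte at the lowest address.
So the memory order matches the most-significant-first order: 01 50 6B 0D.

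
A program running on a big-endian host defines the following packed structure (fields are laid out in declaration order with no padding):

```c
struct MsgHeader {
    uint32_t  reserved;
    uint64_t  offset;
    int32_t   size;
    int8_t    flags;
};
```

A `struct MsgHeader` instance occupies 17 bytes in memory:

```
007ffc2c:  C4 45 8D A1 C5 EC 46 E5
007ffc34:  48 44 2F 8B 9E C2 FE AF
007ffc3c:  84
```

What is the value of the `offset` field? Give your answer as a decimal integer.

`offset` follows `reserved` (4 bytes), so it starts at byte offset 4 and occupies 8 bytes.
Bytes at offsets 4..11: C5 EC 46 E5 48 44 2F 8B.
Big-endian stores the most-significant byte at the lowest address.
The bytes are already most-significant first: 0xC5EC46E548442F8B.
0xC5EC46E548442F8B = 14261852070549401483.

14261852070549401483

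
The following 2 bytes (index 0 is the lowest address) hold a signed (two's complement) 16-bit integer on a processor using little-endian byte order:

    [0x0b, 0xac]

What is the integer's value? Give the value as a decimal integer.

In little-endian order the low byte comes first in memory.
Reassemble most-significant byte first: AC 0B → 0xAC0B.
Top bit is set, so as a signed 16-bit value this is 0xAC0B − 2^16 = -21493.

-21493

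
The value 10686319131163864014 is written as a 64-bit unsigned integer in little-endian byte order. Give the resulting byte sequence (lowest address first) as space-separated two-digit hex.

10686319131163864014 in hexadecimal, padded to 64 bits, is 0x944D6EA1997BABCE.
Split into bytes (most-significant first): 94 4D 6E A1 99 7B AB CE.
Little-endian: lowest address holds the least-significant byte.
So at ascending addresses the bytes are CE AB 7B 99 A1 6E 4D 94.

CE AB 7B 99 A1 6E 4D 94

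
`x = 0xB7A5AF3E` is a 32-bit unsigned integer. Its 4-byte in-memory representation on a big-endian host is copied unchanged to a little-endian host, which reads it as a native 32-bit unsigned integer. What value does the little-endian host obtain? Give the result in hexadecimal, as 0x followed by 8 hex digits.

0x3EAFA5B7

Stored big-endian, the bytes at ascending addresses are B7 A5 AF 3E.
Read back as little-endian, the first byte is least significant, giving 0x3EAFA5B7.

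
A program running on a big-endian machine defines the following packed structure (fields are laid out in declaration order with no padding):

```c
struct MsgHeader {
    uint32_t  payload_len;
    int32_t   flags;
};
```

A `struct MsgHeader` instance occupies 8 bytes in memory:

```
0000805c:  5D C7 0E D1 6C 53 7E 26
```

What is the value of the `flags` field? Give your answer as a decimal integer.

`flags` follows `payload_len` (4 bytes), so it starts at byte offset 4 and occupies 4 bytes.
Bytes at offsets 4..7: 6C 53 7E 26.
Big-endian: lowest address holds the most-significant byte.
The bytes are already most-significant first: 0x6C537E26.
0x6C537E26 = 1817411110.

1817411110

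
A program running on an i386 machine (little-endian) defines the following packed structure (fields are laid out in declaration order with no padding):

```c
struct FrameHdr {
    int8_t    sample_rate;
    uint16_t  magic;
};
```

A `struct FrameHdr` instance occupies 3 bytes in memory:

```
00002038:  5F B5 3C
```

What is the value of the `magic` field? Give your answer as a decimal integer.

15541

`magic` follows `sample_rate` (1 byte), so it starts at byte offset 1 and occupies 2 bytes.
Bytes at offsets 1..2: B5 3C.
Little-endian: lowest address holds the least-significant byte.
Reassemble most-significant byte first: 3C B5 → 0x3CB5.
0x3CB5 = 15541.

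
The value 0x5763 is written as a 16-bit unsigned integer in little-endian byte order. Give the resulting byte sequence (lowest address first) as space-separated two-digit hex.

Split into bytes (most-significant first): 57 63.
In little-endian order the low byte comes first in memory.
So at ascending addresses the bytes are 63 57.

63 57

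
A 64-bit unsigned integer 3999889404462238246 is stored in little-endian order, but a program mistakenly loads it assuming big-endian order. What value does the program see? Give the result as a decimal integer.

3999889404462238246 in 64-bit hexadecimal is 0x3782763895D20A26.
Stored little-endian, the bytes at ascending addresses are 26 0A D2 95 38 76 82 37.
Read back as big-endian, the last byte is least significant, giving 0x260AD29538768237.
0x260AD29538768237 = 2741234861547618871.

2741234861547618871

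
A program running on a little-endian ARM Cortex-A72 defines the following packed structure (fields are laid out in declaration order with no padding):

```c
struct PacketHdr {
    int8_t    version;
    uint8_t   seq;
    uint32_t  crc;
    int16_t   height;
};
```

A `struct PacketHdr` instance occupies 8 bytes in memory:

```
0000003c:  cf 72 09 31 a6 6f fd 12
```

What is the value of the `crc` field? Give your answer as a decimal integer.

`crc` follows `version` (1 B), `seq` (1 B), so it starts at offset 1 + 1 = 2 and occupies 4 bytes.
Bytes at offsets 2..5: 09 31 A6 6F.
Little-endian: lowest address holds the least-significant byte.
Reassemble most-significant byte first: 6F A6 31 09 → 0x6FA63109.
0x6FA63109 = 1873162505.

1873162505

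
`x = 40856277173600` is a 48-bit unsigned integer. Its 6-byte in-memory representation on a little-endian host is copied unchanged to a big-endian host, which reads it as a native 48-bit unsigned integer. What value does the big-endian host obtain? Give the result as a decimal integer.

105853287344165

40856277173600 in 48-bit hexadecimal is 0x252897E34560.
Stored little-endian, the bytes at ascending addresses are 60 45 E3 97 28 25.
Read back as big-endian, the last byte is least significant, giving 0x6045E3972825.
0x6045E3972825 = 105853287344165.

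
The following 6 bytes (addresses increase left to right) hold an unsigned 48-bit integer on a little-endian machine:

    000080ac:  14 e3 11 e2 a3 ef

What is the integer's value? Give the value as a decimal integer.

263487151530772

In little-endian order the low byte comes first in memory.
Reassemble most-significant byte first: EF A3 E2 11 E3 14 → 0xEFA3E211E314.
0xEFA3E211E314 = 263487151530772.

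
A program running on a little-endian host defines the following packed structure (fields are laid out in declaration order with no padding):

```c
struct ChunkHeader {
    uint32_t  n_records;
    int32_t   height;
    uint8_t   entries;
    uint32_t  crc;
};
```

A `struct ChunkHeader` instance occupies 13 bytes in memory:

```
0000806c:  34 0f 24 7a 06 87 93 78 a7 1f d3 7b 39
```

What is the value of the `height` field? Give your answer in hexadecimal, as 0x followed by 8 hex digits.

0x78938706

`height` follows `n_records` (4 bytes), so it starts at byte offset 4 and occupies 4 bytes.
Bytes at offsets 4..7: 06 87 93 78.
In little-endian order the low byte comes first in memory.
Reassemble most-significant byte first: 78 93 87 06 → 0x78938706.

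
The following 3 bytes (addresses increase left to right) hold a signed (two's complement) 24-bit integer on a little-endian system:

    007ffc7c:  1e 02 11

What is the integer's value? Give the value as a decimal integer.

Little-endian stores the least-significant byte at the lowest address.
Reassemble most-significant byte first: 11 02 1E → 0x11021E.
0x11021E = 1114654.

1114654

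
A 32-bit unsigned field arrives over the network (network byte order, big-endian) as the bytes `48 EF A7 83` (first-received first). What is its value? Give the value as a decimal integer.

1223665539

In big-endian order the high byte comes first in memory.
The bytes are already most-significant first: 0x48EFA783.
0x48EFA783 = 1223665539.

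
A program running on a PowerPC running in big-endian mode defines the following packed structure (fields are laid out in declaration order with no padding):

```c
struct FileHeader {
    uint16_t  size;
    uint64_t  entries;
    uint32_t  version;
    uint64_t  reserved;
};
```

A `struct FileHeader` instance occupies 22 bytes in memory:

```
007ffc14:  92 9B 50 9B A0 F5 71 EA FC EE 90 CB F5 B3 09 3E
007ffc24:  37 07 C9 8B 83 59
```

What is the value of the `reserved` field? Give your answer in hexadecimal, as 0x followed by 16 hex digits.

`reserved` follows `size` (2 B), `entries` (8 B), `version` (4 B), so it starts at offset 2 + 8 + 4 = 14 and occupies 8 bytes.
Bytes at offsets 14..21: 09 3E 37 07 C9 8B 83 59.
Big-endian: lowest address holds the most-significant byte.
The bytes are already most-significant first: 0x093E3707C98B8359.

0x093E3707C98B8359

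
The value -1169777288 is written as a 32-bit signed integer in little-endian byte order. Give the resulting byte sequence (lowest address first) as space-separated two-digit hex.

78 9D 46 BA

Two's complement of -1169777288 in 32 bits: 1169777288 = 0x45B96288; invert → 0xBA469D77; add 1 → 0xBA469D78.
Split into bytes (most-significant first): BA 46 9D 78.
In little-endian order the low byte comes first in memory.
So at ascending addresses the bytes are 78 9D 46 BA.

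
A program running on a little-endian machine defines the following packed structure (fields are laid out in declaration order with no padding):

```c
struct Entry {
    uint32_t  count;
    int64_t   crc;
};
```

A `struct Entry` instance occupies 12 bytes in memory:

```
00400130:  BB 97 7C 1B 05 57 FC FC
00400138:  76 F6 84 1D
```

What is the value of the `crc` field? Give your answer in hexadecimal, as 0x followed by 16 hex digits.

0x1D84F676FCFC5705

`crc` follows `count` (4 bytes), so it starts at byte offset 4 and occupies 8 bytes.
Bytes at offsets 4..11: 05 57 FC FC 76 F6 84 1D.
Little-endian: lowest address holds the least-significant byte.
Reassemble most-significant byte first: 1D 84 F6 76 FC FC 57 05 → 0x1D84F676FCFC5705.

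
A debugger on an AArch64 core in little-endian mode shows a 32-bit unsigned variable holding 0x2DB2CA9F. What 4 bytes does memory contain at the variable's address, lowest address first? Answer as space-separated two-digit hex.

9F CA B2 2D

Split into bytes (most-significant first): 2D B2 CA 9F.
Little-endian stores the least-significant byte at the lowest address.
So at ascending addresses the bytes are 9F CA B2 2D.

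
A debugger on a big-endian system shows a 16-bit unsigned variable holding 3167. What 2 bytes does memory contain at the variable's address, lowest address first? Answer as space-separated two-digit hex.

0C 5F

3167 in hexadecimal, padded to 16 bits, is 0x0C5F.
Split into bytes (most-significant first): 0C 5F.
Big-endian: lowest address holds the most-significant byte.
So the memory order matches the most-significant-first order: 0C 5F.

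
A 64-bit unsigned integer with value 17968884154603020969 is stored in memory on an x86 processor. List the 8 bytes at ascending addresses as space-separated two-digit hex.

17968884154603020969 in hexadecimal, padded to 64 bits, is 0xF95E4CEF754222A9.
Split into bytes (most-significant first): F9 5E 4C EF 75 42 22 A9.
In little-endian order the low byte comes first in memory.
So at ascending addresses the bytes are A9 22 42 75 EF 4C 5E F9.

A9 22 42 75 EF 4C 5E F9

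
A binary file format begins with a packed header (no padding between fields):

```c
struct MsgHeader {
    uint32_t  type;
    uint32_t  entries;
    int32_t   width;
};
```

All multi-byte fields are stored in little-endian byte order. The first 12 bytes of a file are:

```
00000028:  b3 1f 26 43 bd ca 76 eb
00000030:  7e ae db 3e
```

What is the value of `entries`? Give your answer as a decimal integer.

3950430909

`entries` follows `type` (4 bytes), so it starts at byte offset 4 and occupies 4 bytes.
Bytes at offsets 4..7: BD CA 76 EB.
Little-endian stores the least-significant byte at the lowest address.
Reassemble most-significant byte first: EB 76 CA BD → 0xEB76CABD.
0xEB76CABD = 3950430909.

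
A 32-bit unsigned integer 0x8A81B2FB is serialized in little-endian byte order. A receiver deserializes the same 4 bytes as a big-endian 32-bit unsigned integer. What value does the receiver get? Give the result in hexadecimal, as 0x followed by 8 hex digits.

Stored little-endian, the bytes at ascending addresses are FB B2 81 8A.
Read back as big-endian, the last byte is least significant, giving 0xFBB2818A.

0xFBB2818A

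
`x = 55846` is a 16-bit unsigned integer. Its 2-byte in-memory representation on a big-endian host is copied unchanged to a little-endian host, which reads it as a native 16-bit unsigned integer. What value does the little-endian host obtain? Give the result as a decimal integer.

55846 in 16-bit hexadecimal is 0xDA26.
Stored big-endian, the bytes at ascending addresses are DA 26.
Read back as little-endian, the first byte is least significant, giving 0x26DA.
0x26DA = 9946.

9946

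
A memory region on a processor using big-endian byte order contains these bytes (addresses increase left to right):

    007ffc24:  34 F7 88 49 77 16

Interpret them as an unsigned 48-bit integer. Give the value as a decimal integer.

58237748082454

Big-endian: lowest address holds the most-significant byte.
The bytes are already most-significant first: 0x34F788497716.
0x34F788497716 = 58237748082454.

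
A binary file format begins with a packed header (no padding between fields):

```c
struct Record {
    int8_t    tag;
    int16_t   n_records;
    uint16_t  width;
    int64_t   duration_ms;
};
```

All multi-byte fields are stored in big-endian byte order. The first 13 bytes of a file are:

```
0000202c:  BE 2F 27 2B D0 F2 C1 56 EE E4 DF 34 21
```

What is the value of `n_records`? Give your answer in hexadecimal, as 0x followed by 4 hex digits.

`n_records` follows `tag` (1 byte), so it starts at byte offset 1 and occupies 2 bytes.
Bytes at offsets 1..2: 2F 27.
Big-endian: lowest address holds the most-significant byte.
The bytes are already most-significant first: 0x2F27.

0x2F27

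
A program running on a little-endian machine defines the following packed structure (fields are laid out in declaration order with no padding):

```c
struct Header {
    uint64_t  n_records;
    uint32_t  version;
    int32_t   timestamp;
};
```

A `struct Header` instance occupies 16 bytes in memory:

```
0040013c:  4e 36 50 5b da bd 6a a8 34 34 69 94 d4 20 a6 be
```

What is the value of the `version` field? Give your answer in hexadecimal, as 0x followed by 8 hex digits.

`version` follows `n_records` (8 bytes), so it starts at byte offset 8 and occupies 4 bytes.
Bytes at offsets 8..11: 34 34 69 94.
Little-endian: lowest address holds the least-significant byte.
Reassemble most-significant byte first: 94 69 34 34 → 0x94693434.

0x94693434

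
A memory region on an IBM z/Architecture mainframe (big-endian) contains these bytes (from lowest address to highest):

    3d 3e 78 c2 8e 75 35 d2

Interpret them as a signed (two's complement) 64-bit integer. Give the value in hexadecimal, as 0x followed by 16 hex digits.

Big-endian stores the most-significant byte at the lowest address.
The bytes are already most-significant first: 0x3D3E78C28E7535D2.

0x3D3E78C28E7535D2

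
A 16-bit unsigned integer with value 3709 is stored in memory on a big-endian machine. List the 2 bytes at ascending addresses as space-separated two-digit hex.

0E 7D

3709 in hexadecimal, padded to 16 bits, is 0x0E7D.
Split into bytes (most-significant first): 0E 7D.
In big-endian order the high byte comes first in memory.
So the memory order matches the most-significant-first order: 0E 7D.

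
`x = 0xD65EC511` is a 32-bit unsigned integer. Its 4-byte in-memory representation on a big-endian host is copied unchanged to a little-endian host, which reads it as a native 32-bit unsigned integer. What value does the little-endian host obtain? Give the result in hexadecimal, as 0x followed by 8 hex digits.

Stored big-endian, the bytes at ascending addresses are D6 5E C5 11.
Read back as little-endian, the first byte is least significant, giving 0x11C55ED6.

0x11C55ED6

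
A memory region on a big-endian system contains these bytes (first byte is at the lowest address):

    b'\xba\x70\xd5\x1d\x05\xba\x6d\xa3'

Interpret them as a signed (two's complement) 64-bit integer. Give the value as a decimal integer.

-5012272064636490333

Big-endian: lowest address holds the most-significant byte.
The bytes are already most-significant first: 0xBA70D51D05BA6DA3.
Top bit is set, so as a signed 64-bit value this is 0xBA70D51D05BA6DA3 − 2^64 = -5012272064636490333.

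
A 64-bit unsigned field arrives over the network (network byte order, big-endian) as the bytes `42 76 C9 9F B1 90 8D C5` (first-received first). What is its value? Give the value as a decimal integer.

Big-endian stores the most-significant byte at the lowest address.
The bytes are already most-significant first: 0x4276C99FB1908DC5.
0x4276C99FB1908DC5 = 4789236941471124933.

4789236941471124933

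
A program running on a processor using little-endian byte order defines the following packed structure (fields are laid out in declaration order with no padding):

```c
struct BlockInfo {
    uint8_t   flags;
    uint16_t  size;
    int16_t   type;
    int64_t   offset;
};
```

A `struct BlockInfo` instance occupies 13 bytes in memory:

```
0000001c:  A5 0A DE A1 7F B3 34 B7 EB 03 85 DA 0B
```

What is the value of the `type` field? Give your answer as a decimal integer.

`type` follows `flags` (1 B), `size` (2 B), so it starts at offset 1 + 2 = 3 and occupies 2 bytes.
Bytes at offsets 3..4: A1 7F.
Little-endian: lowest address holds the least-significant byte.
Reassemble most-significant byte first: 7F A1 → 0x7FA1.
0x7FA1 = 32673.

32673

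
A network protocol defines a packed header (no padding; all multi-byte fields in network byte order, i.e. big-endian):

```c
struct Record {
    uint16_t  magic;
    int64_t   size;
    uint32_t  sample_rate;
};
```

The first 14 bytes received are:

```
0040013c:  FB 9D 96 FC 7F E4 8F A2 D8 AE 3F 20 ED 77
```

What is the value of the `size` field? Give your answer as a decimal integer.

`size` follows `magic` (2 bytes), so it starts at byte offset 2 and occupies 8 bytes.
Bytes at offsets 2..9: 96 FC 7F E4 8F A2 D8 AE.
Big-endian: lowest address holds the most-significant byte.
The bytes are already most-significant first: 0x96FC7FE48FA2D8AE.
Top bit is set, so as a signed 64-bit value this is 0x96FC7FE48FA2D8AE − 2^64 = -7567032654250190674.

-7567032654250190674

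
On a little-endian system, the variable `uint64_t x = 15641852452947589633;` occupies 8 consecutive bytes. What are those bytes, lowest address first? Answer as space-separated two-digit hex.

15641852452947589633 in hexadecimal, padded to 64 bits, is 0xD91305EE8F037A01.
Split into bytes (most-significant first): D9 13 05 EE 8F 03 7A 01.
Little-endian: lowest address holds the least-significant byte.
So at ascending addresses the bytes are 01 7A 03 8F EE 05 13 D9.

01 7A 03 8F EE 05 13 D9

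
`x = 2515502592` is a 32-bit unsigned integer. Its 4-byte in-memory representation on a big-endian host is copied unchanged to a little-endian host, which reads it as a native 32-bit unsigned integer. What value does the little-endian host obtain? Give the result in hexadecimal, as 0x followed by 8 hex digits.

2515502592 in 32-bit hexadecimal is 0x95EF8600.
Stored big-endian, the bytes at ascending addresses are 95 EF 86 00.
Read back as little-endian, the first byte is least significant, giving 0x0086EF95.

0x0086EF95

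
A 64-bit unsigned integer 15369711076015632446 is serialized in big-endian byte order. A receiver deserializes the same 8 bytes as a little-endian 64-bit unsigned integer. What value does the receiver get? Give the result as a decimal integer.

4499180255443832021

15369711076015632446 in 64-bit hexadecimal is 0xD54C2ECA9A4C703E.
Stored big-endian, the bytes at ascending addresses are D5 4C 2E CA 9A 4C 70 3E.
Read back as little-endian, the first byte is least significant, giving 0x3E704C9ACA2E4CD5.
0x3E704C9ACA2E4CD5 = 4499180255443832021.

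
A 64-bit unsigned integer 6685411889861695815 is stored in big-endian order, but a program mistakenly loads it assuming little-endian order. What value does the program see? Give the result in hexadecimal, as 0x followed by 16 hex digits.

0x47196168B15AC75C

6685411889861695815 in 64-bit hexadecimal is 0x5CC75AB168611947.
Stored big-endian, the bytes at ascending addresses are 5C C7 5A B1 68 61 19 47.
Read back as little-endian, the first byte is least significant, giving 0x47196168B15AC75C.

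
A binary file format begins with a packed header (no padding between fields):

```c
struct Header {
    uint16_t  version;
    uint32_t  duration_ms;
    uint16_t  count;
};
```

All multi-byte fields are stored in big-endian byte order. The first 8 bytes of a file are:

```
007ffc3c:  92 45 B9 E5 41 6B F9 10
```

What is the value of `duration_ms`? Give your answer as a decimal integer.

3118809451

`duration_ms` follows `version` (2 bytes), so it starts at byte offset 2 and occupies 4 bytes.
Bytes at offsets 2..5: B9 E5 41 6B.
Big-endian: lowest address holds the most-significant byte.
The bytes are already most-significant first: 0xB9E5416B.
0xB9E5416B = 3118809451.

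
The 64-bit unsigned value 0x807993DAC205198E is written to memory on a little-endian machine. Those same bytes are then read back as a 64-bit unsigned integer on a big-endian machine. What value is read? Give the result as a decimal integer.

10239221562252425600

Stored little-endian, the bytes at ascending addresses are 8E 19 05 C2 DA 93 79 80.
Read back as big-endian, the last byte is least significant, giving 0x8E1905C2DA937980.
0x8E1905C2DA937980 = 10239221562252425600.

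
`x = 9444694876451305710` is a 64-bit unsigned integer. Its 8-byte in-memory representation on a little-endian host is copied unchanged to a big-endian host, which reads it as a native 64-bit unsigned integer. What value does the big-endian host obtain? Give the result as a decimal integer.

9444694876451305710 in 64-bit hexadecimal is 0x83124BF332D4F8EE.
Stored little-endian, the bytes at ascending addresses are EE F8 D4 32 F3 4B 12 83.
Read back as big-endian, the last byte is least significant, giving 0xEEF8D432F34B1283.
0xEEF8D432F34B1283 = 17219746490546328195.

17219746490546328195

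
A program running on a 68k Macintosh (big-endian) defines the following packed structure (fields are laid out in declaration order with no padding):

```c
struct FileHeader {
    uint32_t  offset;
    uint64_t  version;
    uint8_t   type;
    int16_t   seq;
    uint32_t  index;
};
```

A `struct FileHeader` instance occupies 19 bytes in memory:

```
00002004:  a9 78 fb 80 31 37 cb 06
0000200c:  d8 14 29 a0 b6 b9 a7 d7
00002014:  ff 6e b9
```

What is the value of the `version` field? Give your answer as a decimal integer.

`version` follows `offset` (4 bytes), so it starts at byte offset 4 and occupies 8 bytes.
Bytes at offsets 4..11: 31 37 CB 06 D8 14 29 A0.
In big-endian order the high byte comes first in memory.
The bytes are already most-significant first: 0x3137CB06D81429A0.
0x3137CB06D81429A0 = 3546526461832997280.

3546526461832997280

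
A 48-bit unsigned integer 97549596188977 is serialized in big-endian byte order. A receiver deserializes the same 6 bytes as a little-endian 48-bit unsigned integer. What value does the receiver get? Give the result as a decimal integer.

97549596188977 in 48-bit hexadecimal is 0x58B889076131.
Stored big-endian, the bytes at ascending addresses are 58 B8 89 07 61 31.
Read back as little-endian, the first byte is least significant, giving 0x31610789B858.
0x31610789B858 = 54292808054872.

54292808054872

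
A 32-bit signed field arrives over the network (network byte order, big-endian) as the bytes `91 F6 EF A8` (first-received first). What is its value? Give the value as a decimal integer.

-1846087768

Big-endian stores the most-significant byte at the lowest address.
The bytes are already most-significant first: 0x91F6EFA8.
Top bit is set, so as a signed 32-bit value this is 0x91F6EFA8 − 2^32 = -1846087768.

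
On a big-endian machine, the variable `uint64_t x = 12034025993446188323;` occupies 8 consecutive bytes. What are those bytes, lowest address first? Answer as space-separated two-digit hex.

12034025993446188323 in hexadecimal, padded to 64 bits, is 0xA70172E1CD2D6523.
Split into bytes (most-significant first): A7 01 72 E1 CD 2D 65 23.
Big-endian stores the most-significant byte at the lowest address.
So the memory order matches the most-significant-first order: A7 01 72 E1 CD 2D 65 23.

A7 01 72 E1 CD 2D 65 23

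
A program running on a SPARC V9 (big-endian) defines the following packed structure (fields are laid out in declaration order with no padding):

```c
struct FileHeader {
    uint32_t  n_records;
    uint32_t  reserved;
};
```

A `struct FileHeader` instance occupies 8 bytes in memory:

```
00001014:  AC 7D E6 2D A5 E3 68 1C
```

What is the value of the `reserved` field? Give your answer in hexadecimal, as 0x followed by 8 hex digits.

`reserved` follows `n_records` (4 bytes), so it starts at byte offset 4 and occupies 4 bytes.
Bytes at offsets 4..7: A5 E3 68 1C.
In big-endian order the high byte comes first in memory.
The bytes are already most-significant first: 0xA5E3681C.

0xA5E3681C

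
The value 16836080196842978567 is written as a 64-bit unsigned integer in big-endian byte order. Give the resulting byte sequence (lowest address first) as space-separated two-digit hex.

E9 A5 C5 BC D6 D0 7D 07

16836080196842978567 in hexadecimal, padded to 64 bits, is 0xE9A5C5BCD6D07D07.
Split into bytes (most-significant first): E9 A5 C5 BC D6 D0 7D 07.
In big-endian order the high byte comes first in memory.
So the memory order matches the most-significant-first order: E9 A5 C5 BC D6 D0 7D 07.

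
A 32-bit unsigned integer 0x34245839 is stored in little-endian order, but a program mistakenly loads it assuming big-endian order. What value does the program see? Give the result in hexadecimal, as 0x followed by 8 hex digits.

0x39582434

Stored little-endian, the bytes at ascending addresses are 39 58 24 34.
Read back as big-endian, the last byte is least significant, giving 0x39582434.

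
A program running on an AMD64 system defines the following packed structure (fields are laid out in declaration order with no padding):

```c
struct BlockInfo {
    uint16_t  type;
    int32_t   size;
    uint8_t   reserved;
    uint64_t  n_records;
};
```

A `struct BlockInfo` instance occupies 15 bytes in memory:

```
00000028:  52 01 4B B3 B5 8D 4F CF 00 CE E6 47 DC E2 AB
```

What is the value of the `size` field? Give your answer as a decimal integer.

`size` follows `type` (2 bytes), so it starts at byte offset 2 and occupies 4 bytes.
Bytes at offsets 2..5: 4B B3 B5 8D.
Little-endian: lowest address holds the least-significant byte.
Reassemble most-significant byte first: 8D B5 B3 4B → 0x8DB5B34B.
Top bit is set, so as a signed 32-bit value this is 0x8DB5B34B − 2^32 = -1917471925.

-1917471925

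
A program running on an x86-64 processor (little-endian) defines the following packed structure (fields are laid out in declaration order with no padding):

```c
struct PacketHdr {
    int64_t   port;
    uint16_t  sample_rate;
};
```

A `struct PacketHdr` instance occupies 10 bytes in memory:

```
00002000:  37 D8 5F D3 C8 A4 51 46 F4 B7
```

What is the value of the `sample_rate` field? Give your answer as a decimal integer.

`sample_rate` follows `port` (8 bytes), so it starts at byte offset 8 and occupies 2 bytes.
Bytes at offsets 8..9: F4 B7.
Little-endian stores the least-significant byte at the lowest address.
Reassemble most-significant byte first: B7 F4 → 0xB7F4.
0xB7F4 = 47092.

47092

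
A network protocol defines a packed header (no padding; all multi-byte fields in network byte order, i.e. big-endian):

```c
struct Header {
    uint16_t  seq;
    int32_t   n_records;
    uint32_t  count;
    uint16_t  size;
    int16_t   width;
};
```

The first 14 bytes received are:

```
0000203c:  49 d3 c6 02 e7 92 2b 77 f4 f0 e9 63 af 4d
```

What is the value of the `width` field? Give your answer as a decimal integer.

`width` follows `seq` (2 B), `n_records` (4 B), `count` (4 B), `size` (2 B), so it starts at offset 2 + 4 + 4 + 2 = 12 and occupies 2 bytes.
Bytes at offsets 12..13: AF 4D.
In big-endian order the high byte comes first in memory.
The bytes are already most-significant first: 0xAF4D.
Top bit is set, so as a signed 16-bit value this is 0xAF4D − 2^16 = -20659.

-20659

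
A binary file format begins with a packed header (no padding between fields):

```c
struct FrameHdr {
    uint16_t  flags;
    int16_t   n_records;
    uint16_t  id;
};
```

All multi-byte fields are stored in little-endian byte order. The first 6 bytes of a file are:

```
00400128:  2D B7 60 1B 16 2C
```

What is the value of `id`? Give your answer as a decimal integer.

11286

`id` follows `flags` (2 B), `n_records` (2 B), so it starts at offset 2 + 2 = 4 and occupies 2 bytes.
Bytes at offsets 4..5: 16 2C.
In little-endian order the low byte comes first in memory.
Reassemble most-significant byte first: 2C 16 → 0x2C16.
0x2C16 = 11286.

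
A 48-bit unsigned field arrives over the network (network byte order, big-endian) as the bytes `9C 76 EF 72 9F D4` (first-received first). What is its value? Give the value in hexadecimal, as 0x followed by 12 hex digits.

In big-endian order the high byte comes first in memory.
The bytes are already most-significant first: 0x9C76EF729FD4.

0x9C76EF729FD4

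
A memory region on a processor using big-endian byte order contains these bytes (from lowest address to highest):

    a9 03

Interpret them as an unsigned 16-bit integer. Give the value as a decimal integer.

In big-endian order the high byte comes first in memory.
The bytes are already most-significant first: 0xA903.
0xA903 = 43267.

43267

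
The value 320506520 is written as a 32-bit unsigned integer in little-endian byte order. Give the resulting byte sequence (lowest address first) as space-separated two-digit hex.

320506520 in hexadecimal, padded to 32 bits, is 0x131A8A98.
Split into bytes (most-significant first): 13 1A 8A 98.
Little-endian stores the least-significant byte at the lowest address.
So at ascending addresses the bytes are 98 8A 1A 13.

98 8A 1A 13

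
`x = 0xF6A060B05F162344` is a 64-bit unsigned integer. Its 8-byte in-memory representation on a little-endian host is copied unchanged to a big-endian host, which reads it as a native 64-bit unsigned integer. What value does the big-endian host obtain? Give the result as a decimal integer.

4909792619000799478

Stored little-endian, the bytes at ascending addresses are 44 23 16 5F B0 60 A0 F6.
Read back as big-endian, the last byte is least significant, giving 0x4423165FB060A0F6.
0x4423165FB060A0F6 = 4909792619000799478.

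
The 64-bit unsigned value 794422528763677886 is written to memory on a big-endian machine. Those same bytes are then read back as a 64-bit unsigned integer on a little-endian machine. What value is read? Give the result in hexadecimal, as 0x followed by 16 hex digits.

794422528763677886 in 64-bit hexadecimal is 0x0B065B14B486CCBE.
Stored big-endian, the bytes at ascending addresses are 0B 06 5B 14 B4 86 CC BE.
Read back as little-endian, the first byte is least significant, giving 0xBECC86B4145B060B.

0xBECC86B4145B060B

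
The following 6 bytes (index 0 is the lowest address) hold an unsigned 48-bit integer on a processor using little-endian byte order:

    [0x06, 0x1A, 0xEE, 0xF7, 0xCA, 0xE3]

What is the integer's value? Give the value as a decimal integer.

250460882475526

Little-endian: lowest address holds the least-significant byte.
Reassemble most-significant byte first: E3 CA F7 EE 1A 06 → 0xE3CAF7EE1A06.
0xE3CAF7EE1A06 = 250460882475526.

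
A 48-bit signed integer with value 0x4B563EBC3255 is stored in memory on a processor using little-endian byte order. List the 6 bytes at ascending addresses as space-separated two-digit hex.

55 32 BC 3E 56 4B

Split into bytes (most-significant first): 4B 56 3E BC 32 55.
Little-endian: lowest address holds the least-significant byte.
So at ascending addresses the bytes are 55 32 BC 3E 56 4B.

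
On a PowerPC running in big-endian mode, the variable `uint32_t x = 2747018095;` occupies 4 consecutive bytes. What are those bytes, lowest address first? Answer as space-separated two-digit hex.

A3 BC 2B 6F

2747018095 in hexadecimal, padded to 32 bits, is 0xA3BC2B6F.
Split into bytes (most-significant first): A3 BC 2B 6F.
In big-endian order the high byte comes first in memory.
So the memory order matches the most-significant-first order: A3 BC 2B 6F.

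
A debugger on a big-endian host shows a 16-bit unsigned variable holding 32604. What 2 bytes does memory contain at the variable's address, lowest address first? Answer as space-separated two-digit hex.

32604 in hexadecimal, padded to 16 bits, is 0x7F5C.
Split into bytes (most-significant first): 7F 5C.
Big-endian stores the most-significant byte at the lowest address.
So the memory order matches the most-significant-first order: 7F 5C.

7F 5C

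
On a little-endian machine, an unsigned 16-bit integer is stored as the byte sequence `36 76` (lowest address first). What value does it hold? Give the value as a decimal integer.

In little-endian order the low byte comes first in memory.
Reassemble most-significant byte first: 76 36 → 0x7636.
0x7636 = 30262.

30262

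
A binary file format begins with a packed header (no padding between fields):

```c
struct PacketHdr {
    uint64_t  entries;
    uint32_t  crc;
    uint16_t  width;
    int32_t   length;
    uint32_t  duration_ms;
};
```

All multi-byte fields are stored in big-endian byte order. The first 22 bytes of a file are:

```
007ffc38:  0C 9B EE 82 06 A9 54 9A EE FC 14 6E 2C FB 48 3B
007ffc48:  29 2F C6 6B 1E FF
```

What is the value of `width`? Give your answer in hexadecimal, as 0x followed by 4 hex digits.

`width` follows `entries` (8 B), `crc` (4 B), so it starts at offset 8 + 4 = 12 and occupies 2 bytes.
Bytes at offsets 12..13: 2C FB.
In big-endian order the high byte comes first in memory.
The bytes are already most-significant first: 0x2CFB.

0x2CFB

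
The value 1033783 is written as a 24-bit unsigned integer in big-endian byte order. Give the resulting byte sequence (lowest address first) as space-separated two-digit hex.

0F C6 37

1033783 in hexadecimal, padded to 24 bits, is 0x0FC637.
Split into bytes (most-significant first): 0F C6 37.
In big-endian order the high byte comes first in memory.
So the memory order matches the most-significant-first order: 0F C6 37.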